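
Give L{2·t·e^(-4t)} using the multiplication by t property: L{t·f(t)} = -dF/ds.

Using L{t^n·e^(at)} = n!/(s-a)^(n+1), L{t·e^(-4t)} = 1/(s+4)^2, so L{2·t·e^(-4t)} = 2·1/(s+4)^2 = 2/(s+4)^2

Final answer: 2/(s+4)^2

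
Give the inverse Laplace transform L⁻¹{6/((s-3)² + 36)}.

Using frequency shift, L⁻¹{6/((s-3)² + 36)} = e^(3t)·sin(6t)

Final answer: e^(3t)·sin(6t)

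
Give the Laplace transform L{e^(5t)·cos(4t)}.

L{e^(at)·cos(ωt)} = (s-a)/((s-a)² + ω²), so L{e^(5t)·cos(4t)} = (s-5)/((s-5)² + 16)

Final answer: (s-5)/((s-5)² + 16)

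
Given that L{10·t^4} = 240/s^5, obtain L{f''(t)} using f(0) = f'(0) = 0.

L{f''(t)} = s²F(s) - sf(0) - f'(0) = s²·240/s^5 - 0 - 0 = 240/s^3

Final answer: 240/s^3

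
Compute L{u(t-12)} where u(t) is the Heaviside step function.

L{u(t-a)} = e^(-as)/s. Here a=12, so L{u(t-12)} = e^(-12s)/s

Final answer: e^(-12s)/s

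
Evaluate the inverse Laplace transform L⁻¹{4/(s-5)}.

L⁻¹{1/(s-a)} = e^(at), so L⁻¹{1/(s-5)} = e^(5t), and L⁻¹{4/(s-5)} = 4·e^(5t)

Final answer: 4·e^(5t)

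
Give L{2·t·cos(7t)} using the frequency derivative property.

L{cos(7t)} = s/(s² + 49). Derivative: d/ds[s/(s² + 49)] = [(s² + 49) - s·2s]/(s² + 49)² = (49 - s²)/(s² + 49)². So L{t·cos(7t)} = -F'(s) = (s² - 49)/(s² + 49)². Then L{2·t·cos(7t)} = 2·(s² - 49)/(s² + 49)²

Final answer: 2·(s² - 49)/(s² + 49)²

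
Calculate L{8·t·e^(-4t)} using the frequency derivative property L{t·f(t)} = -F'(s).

L{e^(-4t)} = 1/(s+4). By frequency derivative: L{t·e^(-4t)} = -d/ds[1/(s+4)] = -(-1)/(s+4)² = 1/(s+4)². Then L{8·t·e^(-4t)} = 8·1/(s+4)² = 8/(s+4)²

Final answer: 8/(s+4)²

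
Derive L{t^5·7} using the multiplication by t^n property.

L{7} = 7/s. d^1/ds^1[1/s] = -1/s². d^2/ds^2[1/s] = 2/s^3. d^3/ds^3[1/s] = -6/s^4. d^4/ds^4[1/s] = 24/s^5. d^5/ds^5[1/s] = -120/s^6. So L{t^5} = (-1)^{5}·-120/s^6 = 120/s^6. Then L{t^5·7} = 7·120/s^6 = 840/s^6

Final answer: 840/s^6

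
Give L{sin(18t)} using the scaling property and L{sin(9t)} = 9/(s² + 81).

Using L{f(at)} = (1/a)F(s/a) with a=2: L{sin(18t)} = (1/2) · 9/((s/2)² + 81) = (1/2) · 9·4/(s² + 324) = 18/(s² + 324)

Final answer: 18/(s² + 324)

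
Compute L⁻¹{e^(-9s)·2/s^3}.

L⁻¹{2/s^3} = t^2. By the time shift theorem, L⁻¹{e^(-as)F(s)} = u(t-a)f(t-a) with a=9, so L⁻¹{e^(-9s)·2/s^3} = u(t-9)·(t-9)^2

Final answer: u(t-9)·(t-9)^2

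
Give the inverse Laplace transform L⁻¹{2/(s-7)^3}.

L⁻¹{n!/(s-a)^(n+1)} = t^n·e^(at), so L⁻¹{2/(s-7)^3} = t^2·e^(7t)

Final answer: t^2·e^(7t)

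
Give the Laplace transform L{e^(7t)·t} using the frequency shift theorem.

L{e^(at)·t^n} = n!/(s-a)^(n+1), so L{e^(7t)·t} = 1/(s-7)^2

Final answer: 1/(s-7)^2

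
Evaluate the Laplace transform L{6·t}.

L{t^n} = n!/s^(n+1), so L{t} = 1/s^2. Then L{6·t} = 6·1/s^2 = 6/s^2

Final answer: 6/s^2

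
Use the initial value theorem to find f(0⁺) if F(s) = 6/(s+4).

f(0⁺) = lim_{s→∞} s·6/(s+4) = lim_{s→∞} 6s/(s+4) = 6

Final answer: 6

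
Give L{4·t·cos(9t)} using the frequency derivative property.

L{cos(9t)} = s/(s² + 81). Derivative: d/ds[s/(s² + 81)] = [(s² + 81) - s·2s]/(s² + 81)² = (81 - s²)/(s² + 81)². So L{t·cos(9t)} = -F'(s) = (s² - 81)/(s² + 81)². Then L{4·t·cos(9t)} = 4·(s² - 81)/(s² + 81)²

Final answer: 4·(s² - 81)/(s² + 81)²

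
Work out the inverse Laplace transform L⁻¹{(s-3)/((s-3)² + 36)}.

Using frequency shift, L⁻¹{(s-3)/((s-3)² + 36)} = e^(3t)·cos(6t)

Final answer: e^(3t)·cos(6t)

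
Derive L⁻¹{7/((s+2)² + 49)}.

Form: b/((s-a)² + b²) → e^(at)sin(bt). With a=-2, b=7

Final answer: e^(-2t)·sin(7t)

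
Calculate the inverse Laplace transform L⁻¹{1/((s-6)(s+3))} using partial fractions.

Decompose: A/(s-6) + B/(s+3). A = 1/9, B = -1/9. f(t) = (e^(6t) - e^(-3t))/9

Final answer: (e^(6t) - e^(-3t))/9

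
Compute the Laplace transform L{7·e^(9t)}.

L{e^(at)} = 1/(s-a), so L{e^(9t)} = 1/(s-9). Then L{7·e^(9t)} = 7/(s-9)

Final answer: 7/(s-9)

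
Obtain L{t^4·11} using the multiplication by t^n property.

L{11} = 11/s. d^1/ds^1[1/s] = -1/s². d^2/ds^2[1/s] = 2/s^3. d^3/ds^3[1/s] = -6/s^4. d^4/ds^4[1/s] = 24/s^5. So L{t^4} = (-1)^{4}·24/s^5 = 24/s^5. Then L{t^4·11} = 11·24/s^5 = 264/s^5

Final answer: 264/s^5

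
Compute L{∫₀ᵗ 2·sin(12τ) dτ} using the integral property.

L{∫₀ᵗ f(τ)dτ} = F(s)/s with F(s) = 24/(s² + 144), so the result is (24/(s² + 144))/s = 24/(s(s² + 144))

Final answer: 24/(s(s² + 144))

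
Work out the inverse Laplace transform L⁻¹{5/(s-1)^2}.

L⁻¹{n!/(s-a)^(n+1)} = t^n·e^(at) with n=1, a=1. So L⁻¹{1/(s-1)^2} = t·e^t, and L⁻¹{5/(s-1)^2} = (5/1)·t·e^t = 5·t·e^t

Final answer: 5·t·e^t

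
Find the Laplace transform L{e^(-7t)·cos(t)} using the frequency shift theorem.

Frequency shift: L{e^(at)f(t)} = F(s-a). L{e^(-7t)·cos(t)} = (s+7)/((s+7)² + 1)

Final answer: (s+7)/((s+7)² + 1)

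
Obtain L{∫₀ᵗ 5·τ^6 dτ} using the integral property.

L{∫₀ᵗ f(τ)dτ} = F(s)/s with f(t) = 5t^6. F(s) = 3600/s^7, so L{∫₀ᵗ 5·τ^6 dτ} = (3600/s^7)/s = 3600/s^8. (Check: ∫₀ᵗ 5·τ^6 dτ = 5t^7/7.)

Final answer: 3600/s^8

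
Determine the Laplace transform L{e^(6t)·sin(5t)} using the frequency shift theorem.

Frequency shift: L{e^(at)f(t)} = F(s-a). L{e^(6t)·sin(5t)} = 5/((s-6)² + 25)

Final answer: 5/((s-6)² + 25)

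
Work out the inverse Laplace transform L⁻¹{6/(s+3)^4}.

L⁻¹{n!/(s-a)^(n+1)} = t^n·e^(at), so L⁻¹{6/(s+3)^4} = t^3·e^(-3t)

Final answer: t^3·e^(-3t)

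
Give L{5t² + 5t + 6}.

L{5t² + 5t + 6} = 5·2/s³ + 5/s² + 6/s = 10/s³ + 5/s² + 6/s

Final answer: 10/s³ + 5/s² + 6/s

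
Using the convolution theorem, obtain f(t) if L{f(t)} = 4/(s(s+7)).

4/(s(s+7)) = (4/s)·(1/(s+7)) = L{4}·L{e^(-7t)}. By convolution, f(t) = 4*e^(-7t) = ∫₀ᵗ 4·e^(-7τ) dτ = 4·(1 - e^(-7t))/7

Final answer: 4·(1 - e^(-7t))/7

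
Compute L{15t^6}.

L{t^n} = n!/s^(n+1). So L{15t^6} = 15·6!/s^7 = 10800/s^7

Final answer: 10800/s^7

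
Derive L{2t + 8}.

L{2t + 8} = 2·L{t} + 8·L{1} = 2/s² + 8/s

Final answer: 2/s² + 8/s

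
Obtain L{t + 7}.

L{t + 7} = L{t} + 7·L{1} = 1/s² + 7/s

Final answer: 1/s² + 7/s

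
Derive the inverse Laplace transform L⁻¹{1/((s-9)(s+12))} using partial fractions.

Decompose: A/(s-9) + B/(s+12). A = 1/21, B = -1/21. f(t) = (e^(9t) - e^(-12t))/21

Final answer: (e^(9t) - e^(-12t))/21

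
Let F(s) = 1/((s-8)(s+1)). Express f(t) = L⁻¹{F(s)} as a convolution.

1/((s-8)(s+1)) = (1/(s-8))·(1/(s+1)) = L{e^(8t)}·L{e^(-t)}. So f(t) = e^(8t)*e^(-t) = ∫₀ᵗ e^(8τ)·e^(-(t-τ)) dτ

Final answer: ∫₀ᵗ e^(8τ)·e^(-(t-τ)) dτ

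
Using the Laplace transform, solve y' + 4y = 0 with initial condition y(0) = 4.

L{y'} + 4L{y} = 0. sY - 4 + 4Y = 0. Y(s+4) = 4. Y = 4/(s+4)

Final answer: y(t) = 4e^(-4t)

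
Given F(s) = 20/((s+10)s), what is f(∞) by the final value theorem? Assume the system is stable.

f(∞) = lim_{s→0} sF(s) = lim_{s→0} 20/(s+10) = 2

Final answer: 2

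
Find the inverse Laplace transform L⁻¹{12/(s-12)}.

L⁻¹{1/(s-a)} = e^(at), so L⁻¹{1/(s-12)} = e^(12t), and L⁻¹{12/(s-12)} = 12·e^(12t)

Final answer: 12·e^(12t)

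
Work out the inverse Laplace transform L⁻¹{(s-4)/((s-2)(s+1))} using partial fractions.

Using partial fractions, f(t) = (-2e^(2t) + 5e^(-t))/3

Final answer: (-2e^(2t) + 5e^(-t))/3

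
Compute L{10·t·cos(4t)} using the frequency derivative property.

L{cos(4t)} = s/(s² + 16). Derivative: d/ds[s/(s² + 16)] = [(s² + 16) - s·2s]/(s² + 16)² = (16 - s²)/(s² + 16)². So L{t·cos(4t)} = -F'(s) = (s² - 16)/(s² + 16)². Then L{10·t·cos(4t)} = 10·(s² - 16)/(s² + 16)²

Final answer: 10·(s² - 16)/(s² + 16)²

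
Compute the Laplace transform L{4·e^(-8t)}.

L{e^(at)} = 1/(s-a), so L{e^(-8t)} = 1/(s+8). Then L{4·e^(-8t)} = 4/(s+8)

Final answer: 4/(s+8)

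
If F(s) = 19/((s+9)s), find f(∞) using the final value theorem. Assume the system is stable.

f(∞) = lim_{s→0} sF(s) = lim_{s→0} 19/(s+9) = 19/9

Final answer: 19/9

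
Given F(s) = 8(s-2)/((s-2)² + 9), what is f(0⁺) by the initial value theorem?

f(0⁺) = lim_{s→∞} sF(s) = lim_{s→∞} 8s(s-2)/((s-2)² + 9) = 8

Final answer: 8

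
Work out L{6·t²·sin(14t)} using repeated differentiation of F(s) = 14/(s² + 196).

F(s) = 14/(s² + 196). F'(s) = -28s/(s² + 196)². F''(s) = -28(196 - 3s²)/(s² + 196)³ = (84s² - 5488)/(s² + 196)³. So L{t²·sin(14t)} = (-1)² F''(s) = (84s² - 5488)/(s² + 196)³. Then L{6·t²·sin(14t)} = 6·(84s² - 5488)/(s² + 196)³ = (504s² - 32928)/(s² + 196)³

Final answer: (504s² - 32928)/(s² + 196)³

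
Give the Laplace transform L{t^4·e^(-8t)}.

L{t^n·e^(at)} = n!/(s-a)^(n+1), so L{t^4·e^(-8t)} = 24/(s+8)^5

Final answer: 24/(s+8)^5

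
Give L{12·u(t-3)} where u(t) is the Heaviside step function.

L{u(t-a)} = e^(-as)/s. Here a=3, so L{u(t-3)} = e^(-3s)/s, and L{12·u(t-3)} = 12·e^(-3s)/s

Final answer: 12·e^(-3s)/s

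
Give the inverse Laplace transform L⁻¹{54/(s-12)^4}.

L⁻¹{n!/(s-a)^(n+1)} = t^n·e^(at) with n=3, a=12. So L⁻¹{6/(s-12)^4} = t^3·e^(12t), and L⁻¹{54/(s-12)^4} = (54/6)·t^3·e^(12t) = 9·t^3·e^(12t)

Final answer: 9·t^3·e^(12t)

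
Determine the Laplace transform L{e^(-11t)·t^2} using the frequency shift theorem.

L{e^(at)·t^n} = n!/(s-a)^(n+1), so L{e^(-11t)·t^2} = 2/(s+11)^3

Final answer: 2/(s+11)^3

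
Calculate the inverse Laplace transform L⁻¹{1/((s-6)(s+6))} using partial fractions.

Decompose: A/(s-6) + B/(s+6). A = 1/12, B = -1/12. f(t) = (e^(6t) - e^(-6t))/12

Final answer: (e^(6t) - e^(-6t))/12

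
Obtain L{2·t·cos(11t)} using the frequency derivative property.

L{cos(11t)} = s/(s² + 121). Derivative: d/ds[s/(s² + 121)] = [(s² + 121) - s·2s]/(s² + 121)² = (121 - s²)/(s² + 121)². So L{t·cos(11t)} = -F'(s) = (s² - 121)/(s² + 121)². Then L{2·t·cos(11t)} = 2·(s² - 121)/(s² + 121)²

Final answer: 2·(s² - 121)/(s² + 121)²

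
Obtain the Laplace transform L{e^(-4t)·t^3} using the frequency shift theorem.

L{e^(at)·t^n} = n!/(s-a)^(n+1), so L{e^(-4t)·t^3} = 6/(s+4)^4

Final answer: 6/(s+4)^4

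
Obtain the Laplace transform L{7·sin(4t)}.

L{sin(ωt)} = ω/(s² + ω²), so L{sin(4t)} = 4/(s² + 16). Then L{7·sin(4t)} = 7·4/(s² + 16) = 28/(s² + 16)

Final answer: 28/(s² + 16)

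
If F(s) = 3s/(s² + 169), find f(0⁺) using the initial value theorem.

f(0⁺) = lim_{s→∞} s·3s/(s² + 169) = lim_{s→∞} 3s²/(s² + 169) = 3

Final answer: 3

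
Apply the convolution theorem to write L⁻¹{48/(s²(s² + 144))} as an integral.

48/(s²(s² + 144)) = (1/s²)·(48/(s² + 144)) = L{t}·L{4·sin(12t)}. So f(t) = t*(4·sin(12t)) = ∫₀ᵗ 4τ·sin(12(t-τ)) dτ

Final answer: ∫₀ᵗ 4τ·sin(12(t-τ)) dτ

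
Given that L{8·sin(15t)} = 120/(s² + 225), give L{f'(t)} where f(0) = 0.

L{f'(t)} = s·F(s) - f(0) = s·120/(s² + 225) - 0 = 120s/(s² + 225)

Final answer: 120s/(s² + 225)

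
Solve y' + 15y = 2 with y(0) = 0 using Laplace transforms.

sY + 15Y = 2/s. Y = 2/(s(s+15)). Partial fractions: Y = 2/15/s - 2/15/(s+15)

Final answer: y(t) = 2/15(1 - e^(-15t))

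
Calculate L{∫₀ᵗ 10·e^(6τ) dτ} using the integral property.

L{∫₀ᵗ f(τ)dτ} = F(s)/s with F(s) = 10/(s-6), so L{∫₀ᵗ 10·e^(6τ) dτ} = 10/(s(s-6))

Final answer: 10/(s(s-6))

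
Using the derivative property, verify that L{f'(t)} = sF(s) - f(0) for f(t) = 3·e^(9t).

f'(t) = 27e^(9t). Direct: L{f'(t)} = 27/(s-9). Property: s·3/(s-9) - 3 = (3s - 3(s-9))/(s-9) = 27/(s-9). ✓

Final answer: 27/(s-9)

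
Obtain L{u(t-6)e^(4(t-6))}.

u(t-a)f(t-a) with f(t)=e^(4t). L{e^(4t)} = 1/(s-4). By time shift: e^(-6s)/(s-4)

Final answer: e^(-6s)/(s-4)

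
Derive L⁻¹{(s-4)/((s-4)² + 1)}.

Using frequency shift: L⁻¹{(s-a)/((s-a)² + b²)} = e^(at)cos(bt). Here a=4, b=1

Final answer: e^(4t)·cos(t)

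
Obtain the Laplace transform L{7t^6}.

L{7t^6} = 7 · L{t^6} = 7 · 720/s^7 = 5040/s^7

Final answer: 5040/s^7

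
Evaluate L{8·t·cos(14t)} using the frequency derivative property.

L{cos(14t)} = s/(s² + 196). Derivative: d/ds[s/(s² + 196)] = [(s² + 196) - s·2s]/(s² + 196)² = (196 - s²)/(s² + 196)². So L{t·cos(14t)} = -F'(s) = (s² - 196)/(s² + 196)². Then L{8·t·cos(14t)} = 8·(s² - 196)/(s² + 196)²

Final answer: 8·(s² - 196)/(s² + 196)²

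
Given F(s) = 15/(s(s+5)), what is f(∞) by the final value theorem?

f(∞) = lim_{s→0} s·15/(s(s+5)) = lim_{s→0} 15/(s+5) = 15/5 = 3

Final answer: 3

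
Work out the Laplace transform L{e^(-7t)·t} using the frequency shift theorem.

L{e^(at)·t^n} = n!/(s-a)^(n+1), so L{e^(-7t)·t} = 1/(s+7)^2

Final answer: 1/(s+7)^2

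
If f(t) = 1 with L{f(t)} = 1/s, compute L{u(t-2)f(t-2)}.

Time shift theorem: L{u(t-a)f(t-a)} = e^(-as)F(s). Here a=2, F(s) = 1/s, so L{u(t-2)f(t-2)} = e^(-2s)·1/s

Final answer: e^(-2s)·1/s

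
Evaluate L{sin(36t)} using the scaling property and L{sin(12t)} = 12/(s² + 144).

Using L{f(at)} = (1/a)F(s/a) with a=3: L{sin(36t)} = (1/3) · 12/((s/3)² + 144) = (1/3) · 12·9/(s² + 1296) = 36/(s² + 1296)

Final answer: 36/(s² + 1296)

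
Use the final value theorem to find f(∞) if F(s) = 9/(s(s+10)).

f(∞) = lim_{s→0} s·9/(s(s+10)) = lim_{s→0} 9/(s+10) = 9/10 = 9/10

Final answer: 9/10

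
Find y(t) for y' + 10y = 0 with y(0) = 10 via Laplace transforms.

L{y'} + 10L{y} = 0. sY - 10 + 10Y = 0. Y(s+10) = 10. Y = 10/(s+10)

Final answer: y(t) = 10e^(-10t)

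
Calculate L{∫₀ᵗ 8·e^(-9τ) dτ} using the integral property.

L{∫₀ᵗ f(τ)dτ} = F(s)/s with F(s) = 8/(s+9), so L{∫₀ᵗ 8·e^(-9τ) dτ} = 8/(s(s+9))

Final answer: 8/(s(s+9))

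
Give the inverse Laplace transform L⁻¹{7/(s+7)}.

L⁻¹{1/(s-a)} = e^(at), so L⁻¹{1/(s+7)} = e^(-7t), and L⁻¹{7/(s+7)} = 7·e^(-7t)

Final answer: 7·e^(-7t)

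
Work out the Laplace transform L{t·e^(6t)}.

L{t^n·e^(at)} = n!/(s-a)^(n+1), so L{t·e^(6t)} = 1/(s-6)^2

Final answer: 1/(s-6)^2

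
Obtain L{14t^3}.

L{t^n} = n!/s^(n+1). So L{14t^3} = 14·3!/s^4 = 84/s^4

Final answer: 84/s^4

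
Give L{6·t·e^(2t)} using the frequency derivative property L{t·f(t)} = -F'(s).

L{e^(2t)} = 1/(s-2). By frequency derivative: L{t·e^(2t)} = -d/ds[1/(s-2)] = -(-1)/(s-2)² = 1/(s-2)². Then L{6·t·e^(2t)} = 6·1/(s-2)² = 6/(s-2)²

Final answer: 6/(s-2)²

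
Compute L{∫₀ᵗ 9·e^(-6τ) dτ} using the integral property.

L{∫₀ᵗ f(τ)dτ} = F(s)/s with F(s) = 9/(s+6), so L{∫₀ᵗ 9·e^(-6τ) dτ} = 9/(s(s+6))

Final answer: 9/(s(s+6))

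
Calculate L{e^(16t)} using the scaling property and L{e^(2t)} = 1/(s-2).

Using L{f(at)} = (1/a)F(s/a) with a=8 and f(t) = e^(2t): L{e^(16t)} = (1/8) · 1/((s/8)-2) = (1/8) · 8/(s-16) = 1/(s-16)

Final answer: 1/(s-16)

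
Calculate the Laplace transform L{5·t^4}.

L{t^n} = n!/s^(n+1), so L{t^4} = 24/s^5. Then L{5·t^4} = 5·24/s^5 = 120/s^5

Final answer: 120/s^5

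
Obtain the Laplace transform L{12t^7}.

L{12t^7} = 12 · L{t^7} = 12 · 5040/s^8 = 60480/s^8

Final answer: 60480/s^8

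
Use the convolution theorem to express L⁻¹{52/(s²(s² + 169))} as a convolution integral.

52/(s²(s² + 169)) = (1/s²)·(52/(s² + 169)) = L{t}·L{4·sin(13t)}. So f(t) = t*(4·sin(13t)) = ∫₀ᵗ 4τ·sin(13(t-τ)) dτ

Final answer: ∫₀ᵗ 4τ·sin(13(t-τ)) dτ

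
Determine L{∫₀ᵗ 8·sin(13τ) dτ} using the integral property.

L{∫₀ᵗ f(τ)dτ} = F(s)/s with F(s) = 104/(s² + 169), so the result is (104/(s² + 169))/s = 104/(s(s² + 169))

Final answer: 104/(s(s² + 169))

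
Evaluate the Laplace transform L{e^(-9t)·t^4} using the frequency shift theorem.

L{e^(at)·t^n} = n!/(s-a)^(n+1), so L{e^(-9t)·t^4} = 24/(s+9)^5

Final answer: 24/(s+9)^5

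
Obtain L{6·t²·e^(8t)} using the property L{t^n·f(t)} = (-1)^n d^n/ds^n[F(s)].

L{e^(8t)} = 1/(s-8). d/ds[1/(s-8)] = -1/(s-8)². d²/ds²[1/(s-8)] = 2/(s-8)³. So L{t²·e^(8t)} = (-1)² · 2/(s-8)³ = 2/(s-8)³. Then L{6·t²·e^(8t)} = 6·2/(s-8)³ = 12/(s-8)³

Final answer: 12/(s-8)³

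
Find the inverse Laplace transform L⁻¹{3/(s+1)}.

L⁻¹{1/(s-a)} = e^(at), so L⁻¹{1/(s+1)} = e^(-t), and L⁻¹{3/(s+1)} = 3·e^(-t)

Final answer: 3·e^(-t)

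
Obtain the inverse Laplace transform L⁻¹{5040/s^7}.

L⁻¹{n!/s^(n+1)} = t^n with n=6. So L⁻¹{720/s^7} = t^6, and L⁻¹{5040/s^7} = (5040/720)·t^6 = 7·t^6

Final answer: 7·t^6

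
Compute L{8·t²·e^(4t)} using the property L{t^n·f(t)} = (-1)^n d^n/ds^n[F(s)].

L{e^(4t)} = 1/(s-4). d/ds[1/(s-4)] = -1/(s-4)². d²/ds²[1/(s-4)] = 2/(s-4)³. So L{t²·e^(4t)} = (-1)² · 2/(s-4)³ = 2/(s-4)³. Then L{8·t²·e^(4t)} = 8·2/(s-4)³ = 16/(s-4)³

Final answer: 16/(s-4)³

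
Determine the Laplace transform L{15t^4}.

L{15t^4} = 15 · L{t^4} = 15 · 24/s^5 = 360/s^5

Final answer: 360/s^5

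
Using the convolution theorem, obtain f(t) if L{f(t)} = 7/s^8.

7/s^8 = (7/s)·(1/s^7) = L{7}·L{t^6/720}. By convolution, f(t) = 7*t^6/720 = ∫₀ᵗ 7·τ^6/720 dτ = 7·t^7/5040

Final answer: 7·t^7/5040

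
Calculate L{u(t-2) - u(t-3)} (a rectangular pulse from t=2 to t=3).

L{u(t-a)} = e^(-as)/s. L{u(t-2) - u(t-3)} = (e^(-2s) - e^(-3s))/s

Final answer: (e^(-2s) - e^(-3s))/s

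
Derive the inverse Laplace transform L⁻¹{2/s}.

L⁻¹{c/s} = c, so L⁻¹{2/s} = 2

Final answer: 2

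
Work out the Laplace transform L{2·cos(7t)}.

L{cos(ωt)} = s/(s² + ω²), so L{cos(7t)} = s/(s² + 49). Then L{2·cos(7t)} = 2·s/(s² + 49) = 2s/(s² + 49)

Final answer: 2s/(s² + 49)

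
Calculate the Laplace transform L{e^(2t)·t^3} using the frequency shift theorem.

L{e^(at)·t^n} = n!/(s-a)^(n+1), so L{e^(2t)·t^3} = 6/(s-2)^4

Final answer: 6/(s-2)^4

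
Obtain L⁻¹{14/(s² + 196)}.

This is the form c·a/(s² + a²) with a = 14. L⁻¹ = sin(14t)

Final answer: sin(14t)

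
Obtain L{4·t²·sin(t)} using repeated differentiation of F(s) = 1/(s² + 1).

F(s) = 1/(s² + 1). F'(s) = -2s/(s² + 1)². F''(s) = -2(1 - 3s²)/(s² + 1)³ = (6s² - 2)/(s² + 1)³. So L{t²·sin(t)} = (-1)² F''(s) = (6s² - 2)/(s² + 1)³. Then L{4·t²·sin(t)} = 4·(6s² - 2)/(s² + 1)³ = (24s² - 8)/(s² + 1)³

Final answer: (24s² - 8)/(s² + 1)³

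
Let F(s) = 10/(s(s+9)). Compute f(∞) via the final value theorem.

f(∞) = lim_{s→0} s·10/(s(s+9)) = lim_{s→0} 10/(s+9) = 10/9 = 10/9

Final answer: 10/9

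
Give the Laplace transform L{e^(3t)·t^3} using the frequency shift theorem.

L{e^(at)·t^n} = n!/(s-a)^(n+1), so L{e^(3t)·t^3} = 6/(s-3)^4

Final answer: 6/(s-3)^4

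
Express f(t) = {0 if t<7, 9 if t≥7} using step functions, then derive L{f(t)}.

f(t) = 9·u(t-7). L{u(t-7)} = e^(-7s)/s, so L{f(t)} = 9·e^(-7s)/s

Final answer: 9·e^(-7s)/s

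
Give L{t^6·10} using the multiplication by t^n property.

L{10} = 10/s. d^1/ds^1[1/s] = -1/s². d^2/ds^2[1/s] = 2/s^3. d^3/ds^3[1/s] = -6/s^4. d^4/ds^4[1/s] = 24/s^5. d^5/ds^5[1/s] = -120/s^6. d^6/ds^6[1/s] = 720/s^7. So L{t^6} = (-1)^{6}·720/s^7 = 720/s^7. Then L{t^6·10} = 10·720/s^7 = 7200/s^7

Final answer: 7200/s^7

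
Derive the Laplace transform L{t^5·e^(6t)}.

L{t^n·e^(at)} = n!/(s-a)^(n+1), so L{t^5·e^(6t)} = 120/(s-6)^6

Final answer: 120/(s-6)^6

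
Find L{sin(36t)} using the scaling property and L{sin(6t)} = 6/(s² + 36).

Using L{f(at)} = (1/a)F(s/a) with a=6: L{sin(36t)} = (1/6) · 6/((s/6)² + 36) = (1/6) · 6·36/(s² + 1296) = 36/(s² + 1296)

Final answer: 36/(s² + 1296)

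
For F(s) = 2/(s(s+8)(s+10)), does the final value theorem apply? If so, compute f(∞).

Poles of sF(s) = 2/((s+8)(s+10)) are at s = -8 and s = -10, both in the left half-plane. Theorem applies. f(∞) = lim_{s→0} sF(s) = 2/(8·10) = 1/40

Final answer: 1/40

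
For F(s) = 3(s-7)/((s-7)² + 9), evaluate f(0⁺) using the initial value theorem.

f(0⁺) = lim_{s→∞} sF(s) = lim_{s→∞} 3s(s-7)/((s-7)² + 9) = 3

Final answer: 3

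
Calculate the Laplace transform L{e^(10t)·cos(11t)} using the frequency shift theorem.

Frequency shift: L{e^(at)f(t)} = F(s-a). L{e^(10t)·cos(11t)} = (s-10)/((s-10)² + 121)

Final answer: (s-10)/((s-10)² + 121)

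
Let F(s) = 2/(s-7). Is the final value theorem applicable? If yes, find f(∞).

sF(s) = 2s/(s-7) has a pole at s = 7 in the right half-plane. Theorem does NOT apply (unstable system; f(t) = 2·e^(7t) grows without bound).

Final answer: Not applicable (unstable)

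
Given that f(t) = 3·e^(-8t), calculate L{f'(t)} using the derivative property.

f(0) = 3, F(s) = 3/(s+8). L{f'(t)} = s·F(s) - f(0) = 3s/(s+8) - 3 = (3s - 3(s+8))/(s+8) = -24/(s+8)

Final answer: -24/(s+8)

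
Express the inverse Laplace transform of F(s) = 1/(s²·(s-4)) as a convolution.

1/(s²·(s-4)) = (1/s^2)·(1/(s-4)) = L{t}·L{e^(4t)}. So f(t) = t*e^(4t) = ∫₀ᵗ τ·e^(4(t-τ)) dτ

Final answer: ∫₀ᵗ τ·e^(4(t-τ)) dτ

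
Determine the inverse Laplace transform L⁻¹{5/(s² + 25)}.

L⁻¹{5/(s² + 25)} = sin(5t)

Final answer: sin(5t)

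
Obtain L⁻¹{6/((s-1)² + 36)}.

Form: b/((s-a)² + b²) → e^(at)sin(bt). With a=1, b=6

Final answer: e^t·sin(6t)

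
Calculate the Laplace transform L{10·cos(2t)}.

L{cos(ωt)} = s/(s² + ω²), so L{cos(2t)} = s/(s² + 4). Then L{10·cos(2t)} = 10·s/(s² + 4) = 10s/(s² + 4)

Final answer: 10s/(s² + 4)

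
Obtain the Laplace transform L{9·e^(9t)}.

L{e^(at)} = 1/(s-a), so L{e^(9t)} = 1/(s-9). Then L{9·e^(9t)} = 9/(s-9)

Final answer: 9/(s-9)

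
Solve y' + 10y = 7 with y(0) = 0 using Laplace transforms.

sY + 10Y = 7/s. Y = 7/(s(s+10)). Partial fractions: Y = 7/10/s - 7/10/(s+10)

Final answer: y(t) = 7/10(1 - e^(-10t))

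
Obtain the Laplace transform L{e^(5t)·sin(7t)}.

L{e^(at)·sin(ωt)} = ω/((s-a)² + ω²), so L{e^(5t)·sin(7t)} = 7/((s-5)² + 49)

Final answer: 7/((s-5)² + 49)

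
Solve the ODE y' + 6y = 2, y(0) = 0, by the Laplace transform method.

sY + 6Y = 2/s. Y = 2/(s(s+6)). Partial fractions: Y = 1/3/s - 1/3/(s+6)

Final answer: y(t) = 1/3(1 - e^(-6t))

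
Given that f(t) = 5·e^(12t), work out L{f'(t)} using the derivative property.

f(0) = 5, F(s) = 5/(s-12). L{f'(t)} = s·F(s) - f(0) = 5s/(s-12) - 5 = (5s - 5(s-12))/(s-12) = 60/(s-12)

Final answer: 60/(s-12)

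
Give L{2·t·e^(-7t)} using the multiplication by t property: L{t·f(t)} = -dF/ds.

Using L{t^n·e^(at)} = n!/(s-a)^(n+1), L{t·e^(-7t)} = 1/(s+7)^2, so L{2·t·e^(-7t)} = 2·1/(s+7)^2 = 2/(s+7)^2

Final answer: 2/(s+7)^2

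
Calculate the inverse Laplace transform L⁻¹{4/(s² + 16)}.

L⁻¹{4/(s² + 16)} = sin(4t)

Final answer: sin(4t)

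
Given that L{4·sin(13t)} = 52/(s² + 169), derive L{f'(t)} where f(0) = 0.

L{f'(t)} = s·F(s) - f(0) = s·52/(s² + 169) - 0 = 52s/(s² + 169)

Final answer: 52s/(s² + 169)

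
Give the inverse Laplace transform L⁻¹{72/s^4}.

L⁻¹{n!/s^(n+1)} = t^n with n=3. So L⁻¹{6/s^4} = t^3, and L⁻¹{72/s^4} = (72/6)·t^3 = 12·t^3

Final answer: 12·t^3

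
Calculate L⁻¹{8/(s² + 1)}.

This is the form c·a/(s² + a²) with a = 1, c = 8. L⁻¹ = 8·sin(t)

Final answer: 8·sin(t)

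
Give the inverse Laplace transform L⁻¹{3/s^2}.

L⁻¹{n!/s^(n+1)} = t^n with n=1. So L⁻¹{1/s^2} = t, and L⁻¹{3/s^2} = (3/1)·t = 3·t

Final answer: 3·t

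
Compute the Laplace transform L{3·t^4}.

L{t^n} = n!/s^(n+1), so L{t^4} = 24/s^5. Then L{3·t^4} = 3·24/s^5 = 72/s^5

Final answer: 72/s^5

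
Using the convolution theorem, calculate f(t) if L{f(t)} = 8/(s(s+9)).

8/(s(s+9)) = (8/s)·(1/(s+9)) = L{8}·L{e^(-9t)}. By convolution, f(t) = 8*e^(-9t) = ∫₀ᵗ 8·e^(-9τ) dτ = 8·(1 - e^(-9t))/9

Final answer: 8·(1 - e^(-9t))/9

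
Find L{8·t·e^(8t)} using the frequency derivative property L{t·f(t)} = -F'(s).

L{e^(8t)} = 1/(s-8). By frequency derivative: L{t·e^(8t)} = -d/ds[1/(s-8)] = -(-1)/(s-8)² = 1/(s-8)². Then L{8·t·e^(8t)} = 8·1/(s-8)² = 8/(s-8)²

Final answer: 8/(s-8)²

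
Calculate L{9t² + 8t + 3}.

L{9t² + 8t + 3} = 9·2/s³ + 8/s² + 3/s = 18/s³ + 8/s² + 3/s

Final answer: 18/s³ + 8/s² + 3/s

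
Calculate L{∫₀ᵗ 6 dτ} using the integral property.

L{∫₀ᵗ f(τ)dτ} = F(s)/s with f(t) = 6. F(s) = 6/s, so L{∫₀ᵗ 6 dτ} = (6/s)/s = 6/s². (Check: ∫₀ᵗ 6 dτ = 6t.)

Final answer: 6/s²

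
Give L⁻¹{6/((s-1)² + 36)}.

Form: b/((s-a)² + b²) → e^(at)sin(bt). With a=1, b=6

Final answer: e^t·sin(6t)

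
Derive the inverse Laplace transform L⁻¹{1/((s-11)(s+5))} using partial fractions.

Decompose: A/(s-11) + B/(s+5). A = 1/16, B = -1/16. f(t) = (e^(11t) - e^(-5t))/16

Final answer: (e^(11t) - e^(-5t))/16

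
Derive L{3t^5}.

L{t^n} = n!/s^(n+1). So L{3t^5} = 3·5!/s^6 = 360/s^6

Final answer: 360/s^6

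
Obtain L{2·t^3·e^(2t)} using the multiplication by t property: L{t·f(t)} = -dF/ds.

Using L{t^n·e^(at)} = n!/(s-a)^(n+1), L{t^3·e^(2t)} = 6/(s-2)^4, so L{2·t^3·e^(2t)} = 2·6/(s-2)^4 = 12/(s-2)^4

Final answer: 12/(s-2)^4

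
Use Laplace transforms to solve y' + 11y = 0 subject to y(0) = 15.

L{y'} + 11L{y} = 0. sY - 15 + 11Y = 0. Y(s+11) = 15. Y = 15/(s+11)

Final answer: y(t) = 15e^(-11t)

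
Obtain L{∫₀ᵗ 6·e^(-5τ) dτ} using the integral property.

L{∫₀ᵗ f(τ)dτ} = F(s)/s with F(s) = 6/(s+5), so L{∫₀ᵗ 6·e^(-5τ) dτ} = 6/(s(s+5))

Final answer: 6/(s(s+5))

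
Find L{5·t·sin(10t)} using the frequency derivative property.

L{sin(10t)} = 10/(s² + 100). By L{t·f(t)} = -F'(s): -d/ds[10/(s² + 100)] = -(10)·(-2s)/(s² + 100)² = 20s/(s² + 100)². Then L{5·t·sin(10t)} = 5·20s/(s² + 100)² = 100s/(s² + 100)²

Final answer: 100s/(s² + 100)²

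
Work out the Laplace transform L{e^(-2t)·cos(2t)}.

L{e^(at)·cos(ωt)} = (s-a)/((s-a)² + ω²), so L{e^(-2t)·cos(2t)} = (s+2)/((s+2)² + 4)

Final answer: (s+2)/((s+2)² + 4)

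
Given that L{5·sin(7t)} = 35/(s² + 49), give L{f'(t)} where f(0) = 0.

L{f'(t)} = s·F(s) - f(0) = s·35/(s² + 49) - 0 = 35s/(s² + 49)

Final answer: 35s/(s² + 49)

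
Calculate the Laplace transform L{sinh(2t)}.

L{sinh(ωt)} = ω/(s² - ω²), so L{sinh(2t)} = 2/(s² - 4)

Final answer: 2/(s² - 4)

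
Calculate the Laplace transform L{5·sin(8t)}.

L{sin(ωt)} = ω/(s² + ω²), so L{sin(8t)} = 8/(s² + 64). Then L{5·sin(8t)} = 5·8/(s² + 64) = 40/(s² + 64)

Final answer: 40/(s² + 64)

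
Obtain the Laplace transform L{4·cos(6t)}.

L{cos(ωt)} = s/(s² + ω²), so L{cos(6t)} = s/(s² + 36). Then L{4·cos(6t)} = 4·s/(s² + 36) = 4s/(s² + 36)

Final answer: 4s/(s² + 36)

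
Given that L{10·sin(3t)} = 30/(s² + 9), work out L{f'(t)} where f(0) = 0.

L{f'(t)} = s·F(s) - f(0) = s·30/(s² + 9) - 0 = 30s/(s² + 9)

Final answer: 30s/(s² + 9)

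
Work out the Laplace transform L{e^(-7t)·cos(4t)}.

L{e^(at)·cos(ωt)} = (s-a)/((s-a)² + ω²), so L{e^(-7t)·cos(4t)} = (s+7)/((s+7)² + 16)

Final answer: (s+7)/((s+7)² + 16)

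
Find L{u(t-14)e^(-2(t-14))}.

u(t-a)f(t-a) with f(t)=e^(-2t). L{e^(-2t)} = 1/(s+2). By time shift: e^(-14s)/(s+2)

Final answer: e^(-14s)/(s+2)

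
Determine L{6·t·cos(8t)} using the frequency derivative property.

L{cos(8t)} = s/(s² + 64). Derivative: d/ds[s/(s² + 64)] = [(s² + 64) - s·2s]/(s² + 64)² = (64 - s²)/(s² + 64)². So L{t·cos(8t)} = -F'(s) = (s² - 64)/(s² + 64)². Then L{6·t·cos(8t)} = 6·(s² - 64)/(s² + 64)²

Final answer: 6·(s² - 64)/(s² + 64)²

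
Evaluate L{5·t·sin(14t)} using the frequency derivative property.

L{sin(14t)} = 14/(s² + 196). By L{t·f(t)} = -F'(s): -d/ds[14/(s² + 196)] = -(14)·(-2s)/(s² + 196)² = 28s/(s² + 196)². Then L{5·t·sin(14t)} = 5·28s/(s² + 196)² = 140s/(s² + 196)²

Final answer: 140s/(s² + 196)²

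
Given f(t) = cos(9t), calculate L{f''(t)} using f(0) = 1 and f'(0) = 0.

F(s) = s/(s² + 81). L{f''(t)} = s²F(s) - sf(0) - f'(0) = s³/(s² + 81) - s = (s³ - s(s² + 81))/(s² + 81) = -81s/(s² + 81)

Final answer: -81s/(s² + 81)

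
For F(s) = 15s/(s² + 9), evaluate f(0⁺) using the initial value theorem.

f(0⁺) = lim_{s→∞} s·15s/(s² + 9) = lim_{s→∞} 15s²/(s² + 9) = 15

Final answer: 15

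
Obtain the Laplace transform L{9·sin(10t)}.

L{sin(ωt)} = ω/(s² + ω²), so L{sin(10t)} = 10/(s² + 100). Then L{9·sin(10t)} = 9·10/(s² + 100) = 90/(s² + 100)

Final answer: 90/(s² + 100)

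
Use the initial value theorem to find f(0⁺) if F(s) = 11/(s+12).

f(0⁺) = lim_{s→∞} s·11/(s+12) = lim_{s→∞} 11s/(s+12) = 11

Final answer: 11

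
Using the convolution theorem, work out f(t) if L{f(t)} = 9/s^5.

9/s^5 = (9/s)·(1/s^4) = L{9}·L{t^3/6}. By convolution, f(t) = 9*t^3/6 = ∫₀ᵗ 9·τ^3/6 dτ = 9·t^4/24

Final answer: 9·t^4/24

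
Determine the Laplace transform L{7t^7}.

L{7t^7} = 7 · L{t^7} = 7 · 5040/s^8 = 35280/s^8

Final answer: 35280/s^8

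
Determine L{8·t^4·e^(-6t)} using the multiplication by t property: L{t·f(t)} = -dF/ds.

Using L{t^n·e^(at)} = n!/(s-a)^(n+1), L{t^4·e^(-6t)} = 24/(s+6)^5, so L{8·t^4·e^(-6t)} = 8·24/(s+6)^5 = 192/(s+6)^5

Final answer: 192/(s+6)^5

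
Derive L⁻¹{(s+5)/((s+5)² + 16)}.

Using frequency shift: L⁻¹{(s-a)/((s-a)² + b²)} = e^(at)cos(bt). Here a=-5, b=4

Final answer: e^(-5t)·cos(4t)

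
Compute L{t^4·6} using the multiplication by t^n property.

L{6} = 6/s. d^1/ds^1[1/s] = -1/s². d^2/ds^2[1/s] = 2/s^3. d^3/ds^3[1/s] = -6/s^4. d^4/ds^4[1/s] = 24/s^5. So L{t^4} = (-1)^{4}·24/s^5 = 24/s^5. Then L{t^4·6} = 6·24/s^5 = 144/s^5

Final answer: 144/s^5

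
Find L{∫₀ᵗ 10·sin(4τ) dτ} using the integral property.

L{∫₀ᵗ f(τ)dτ} = F(s)/s with F(s) = 40/(s² + 16), so the result is (40/(s² + 16))/s = 40/(s(s² + 16))

Final answer: 40/(s(s² + 16))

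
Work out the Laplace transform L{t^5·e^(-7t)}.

L{t^n·e^(at)} = n!/(s-a)^(n+1), so L{t^5·e^(-7t)} = 120/(s+7)^6

Final answer: 120/(s+7)^6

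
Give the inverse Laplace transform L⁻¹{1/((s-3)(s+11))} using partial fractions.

Decompose: A/(s-3) + B/(s+11). A = 1/14, B = -1/14. f(t) = (e^(3t) - e^(-11t))/14

Final answer: (e^(3t) - e^(-11t))/14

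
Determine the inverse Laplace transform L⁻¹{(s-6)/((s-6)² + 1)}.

Using frequency shift, L⁻¹{(s-6)/((s-6)² + 1)} = e^(6t)·cos(t)

Final answer: e^(6t)·cos(t)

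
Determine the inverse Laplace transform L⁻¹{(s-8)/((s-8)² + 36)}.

Using frequency shift, L⁻¹{(s-8)/((s-8)² + 36)} = e^(8t)·cos(6t)

Final answer: e^(8t)·cos(6t)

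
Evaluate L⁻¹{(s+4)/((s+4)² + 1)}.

Using frequency shift: L⁻¹{(s-a)/((s-a)² + b²)} = e^(at)cos(bt). Here a=-4, b=1

Final answer: e^(-4t)·cos(t)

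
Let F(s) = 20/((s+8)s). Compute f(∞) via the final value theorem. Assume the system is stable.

f(∞) = lim_{s→0} sF(s) = lim_{s→0} 20/(s+8) = 5/2

Final answer: 5/2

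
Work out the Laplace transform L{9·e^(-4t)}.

L{e^(at)} = 1/(s-a), so L{e^(-4t)} = 1/(s+4). Then L{9·e^(-4t)} = 9/(s+4)

Final answer: 9/(s+4)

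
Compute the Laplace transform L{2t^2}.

L{2t^2} = 2 · L{t^2} = 2 · 2/s^3 = 4/s^3

Final answer: 4/s^3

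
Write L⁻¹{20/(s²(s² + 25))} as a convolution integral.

20/(s²(s² + 25)) = (1/s²)·(20/(s² + 25)) = L{t}·L{4·sin(5t)}. So f(t) = t*(4·sin(5t)) = ∫₀ᵗ 4τ·sin(5(t-τ)) dτ

Final answer: ∫₀ᵗ 4τ·sin(5(t-τ)) dτ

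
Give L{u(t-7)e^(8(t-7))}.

u(t-a)f(t-a) with f(t)=e^(8t). L{e^(8t)} = 1/(s-8). By time shift: e^(-7s)/(s-8)

Final answer: e^(-7s)/(s-8)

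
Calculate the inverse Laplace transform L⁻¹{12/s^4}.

L⁻¹{n!/s^(n+1)} = t^n with n=3. So L⁻¹{6/s^4} = t^3, and L⁻¹{12/s^4} = (12/6)·t^3 = 2·t^3

Final answer: 2·t^3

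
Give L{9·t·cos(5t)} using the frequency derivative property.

L{cos(5t)} = s/(s² + 25). Derivative: d/ds[s/(s² + 25)] = [(s² + 25) - s·2s]/(s² + 25)² = (25 - s²)/(s² + 25)². So L{t·cos(5t)} = -F'(s) = (s² - 25)/(s² + 25)². Then L{9·t·cos(5t)} = 9·(s² - 25)/(s² + 25)²

Final answer: 9·(s² - 25)/(s² + 25)²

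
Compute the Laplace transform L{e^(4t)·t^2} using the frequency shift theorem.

L{e^(at)·t^n} = n!/(s-a)^(n+1), so L{e^(4t)·t^2} = 2/(s-4)^3

Final answer: 2/(s-4)^3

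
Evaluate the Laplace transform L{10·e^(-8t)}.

L{e^(at)} = 1/(s-a), so L{e^(-8t)} = 1/(s+8). Then L{10·e^(-8t)} = 10/(s+8)

Final answer: 10/(s+8)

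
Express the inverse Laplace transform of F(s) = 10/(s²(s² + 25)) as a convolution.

10/(s²(s² + 25)) = (1/s²)·(10/(s² + 25)) = L{t}·L{2·sin(5t)}. So f(t) = t*(2·sin(5t)) = ∫₀ᵗ 2τ·sin(5(t-τ)) dτ

Final answer: ∫₀ᵗ 2τ·sin(5(t-τ)) dτ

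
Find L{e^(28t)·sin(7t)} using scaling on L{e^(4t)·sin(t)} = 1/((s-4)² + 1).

Scaling with a=7: L{e^(28t)·sin(7t)} = (1/7) · 1/((s/7-4)² + 1). Simplifying: 7/((s-28)² + 49)

Final answer: 7/((s-28)² + 49)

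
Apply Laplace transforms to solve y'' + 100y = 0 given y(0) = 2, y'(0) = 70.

L{y''} + 100L{y} = 0. s²Y - 2s - 70 + 100Y = 0. Y(s² + 100) = 2s + 70. Y = (2s + 70)/(s² + 100). Inverting: y(t) = 2cos(10t) + 7sin(10t)

Final answer: y(t) = 2cos(10t) + 7sin(10t)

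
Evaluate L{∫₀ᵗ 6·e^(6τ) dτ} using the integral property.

L{∫₀ᵗ f(τ)dτ} = F(s)/s with F(s) = 6/(s-6), so L{∫₀ᵗ 6·e^(6τ) dτ} = 6/(s(s-6))

Final answer: 6/(s(s-6))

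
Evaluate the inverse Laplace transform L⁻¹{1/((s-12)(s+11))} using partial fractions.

Decompose: A/(s-12) + B/(s+11). A = 1/23, B = -1/23. f(t) = (e^(12t) - e^(-11t))/23

Final answer: (e^(12t) - e^(-11t))/23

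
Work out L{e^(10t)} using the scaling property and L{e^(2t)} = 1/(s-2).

Using L{f(at)} = (1/a)F(s/a) with a=5 and f(t) = e^(2t): L{e^(10t)} = (1/5) · 1/((s/5)-2) = (1/5) · 5/(s-10) = 1/(s-10)

Final answer: 1/(s-10)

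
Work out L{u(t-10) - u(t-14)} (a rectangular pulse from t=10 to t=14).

L{u(t-a)} = e^(-as)/s. L{u(t-10) - u(t-14)} = (e^(-10s) - e^(-14s))/s

Final answer: (e^(-10s) - e^(-14s))/s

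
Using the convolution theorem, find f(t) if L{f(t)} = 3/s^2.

3/s^2 = (3/s)·(1/s) = L{3}·L{1}. By convolution, f(t) = 3*1 = ∫₀ᵗ 3·1 dτ = 3·t

Final answer: 3·t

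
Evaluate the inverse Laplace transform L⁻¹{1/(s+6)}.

L⁻¹{1/(s-a)} = e^(at), so L⁻¹{1/(s+6)} = e^(-6t)

Final answer: e^(-6t)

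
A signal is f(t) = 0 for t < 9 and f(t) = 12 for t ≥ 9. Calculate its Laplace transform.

f(t) = 12·u(t-9). L{u(t-9)} = e^(-9s)/s, so L{f(t)} = 12·e^(-9s)/s

Final answer: 12·e^(-9s)/s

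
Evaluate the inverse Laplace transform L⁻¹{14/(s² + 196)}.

L⁻¹{14/(s² + 196)} = sin(14t)

Final answer: sin(14t)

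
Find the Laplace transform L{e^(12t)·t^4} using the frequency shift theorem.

L{e^(at)·t^n} = n!/(s-a)^(n+1), so L{e^(12t)·t^4} = 24/(s-12)^5

Final answer: 24/(s-12)^5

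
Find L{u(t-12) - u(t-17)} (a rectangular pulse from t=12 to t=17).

L{u(t-a)} = e^(-as)/s. L{u(t-12) - u(t-17)} = (e^(-12s) - e^(-17s))/s

Final answer: (e^(-12s) - e^(-17s))/s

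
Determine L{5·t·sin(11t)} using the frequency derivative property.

L{sin(11t)} = 11/(s² + 121). By L{t·f(t)} = -F'(s): -d/ds[11/(s² + 121)] = -(11)·(-2s)/(s² + 121)² = 22s/(s² + 121)². Then L{5·t·sin(11t)} = 5·22s/(s² + 121)² = 110s/(s² + 121)²

Final answer: 110s/(s² + 121)²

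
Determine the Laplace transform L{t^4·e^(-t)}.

L{t^n·e^(at)} = n!/(s-a)^(n+1), so L{t^4·e^(-t)} = 24/(s+1)^5

Final answer: 24/(s+1)^5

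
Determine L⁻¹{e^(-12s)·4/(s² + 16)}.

L⁻¹{4/(s² + 16)} = sin(4t). By the time shift theorem, L⁻¹{e^(-as)F(s)} = u(t-a)f(t-a) with a=12, so L⁻¹{e^(-12s)·4/(s² + 16)} = u(t-12)·sin(4(t-12))

Final answer: u(t-12)·sin(4(t-12))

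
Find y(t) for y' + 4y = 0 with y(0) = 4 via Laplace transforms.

L{y'} + 4L{y} = 0. sY - 4 + 4Y = 0. Y(s+4) = 4. Y = 4/(s+4)

Final answer: y(t) = 4e^(-4t)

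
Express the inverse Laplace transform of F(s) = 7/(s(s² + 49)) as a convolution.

7/(s(s² + 49)) = (1/s)·(7/(s² + 49)) = L{1}·L{sin(7t)}. So f(t) = 1*(sin(7t)) = ∫₀ᵗ sin(7τ) dτ

Final answer: ∫₀ᵗ sin(7τ) dτ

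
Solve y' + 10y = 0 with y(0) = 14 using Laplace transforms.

L{y'} + 10L{y} = 0. sY - 14 + 10Y = 0. Y(s+10) = 14. Y = 14/(s+10)

Final answer: y(t) = 14e^(-10t)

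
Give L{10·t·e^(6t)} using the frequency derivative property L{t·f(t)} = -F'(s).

L{e^(6t)} = 1/(s-6). By frequency derivative: L{t·e^(6t)} = -d/ds[1/(s-6)] = -(-1)/(s-6)² = 1/(s-6)². Then L{10·t·e^(6t)} = 10·1/(s-6)² = 10/(s-6)²

Final answer: 10/(s-6)²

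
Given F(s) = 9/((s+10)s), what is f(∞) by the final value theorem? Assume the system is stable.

f(∞) = lim_{s→0} sF(s) = lim_{s→0} 9/(s+10) = 9/10

Final answer: 9/10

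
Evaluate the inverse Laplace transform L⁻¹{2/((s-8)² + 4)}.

Using frequency shift, L⁻¹{2/((s-8)² + 4)} = e^(8t)·sin(2t)

Final answer: e^(8t)·sin(2t)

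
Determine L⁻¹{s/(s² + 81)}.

This is the form c·s/(s² + a²) with a = 9. L⁻¹ = cos(9t)

Final answer: cos(9t)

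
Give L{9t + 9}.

L{9t + 9} = 9·L{t} + 9·L{1} = 9/s² + 9/s

Final answer: 9/s² + 9/s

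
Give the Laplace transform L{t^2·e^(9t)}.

L{t^n·e^(at)} = n!/(s-a)^(n+1), so L{t^2·e^(9t)} = 2/(s-9)^3

Final answer: 2/(s-9)^3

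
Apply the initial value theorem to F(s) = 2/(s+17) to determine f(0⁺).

f(0⁺) = lim_{s→∞} s·2/(s+17) = lim_{s→∞} 2s/(s+17) = 2

Final answer: 2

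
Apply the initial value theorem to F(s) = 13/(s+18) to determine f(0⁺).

f(0⁺) = lim_{s→∞} s·13/(s+18) = lim_{s→∞} 13s/(s+18) = 13

Final answer: 13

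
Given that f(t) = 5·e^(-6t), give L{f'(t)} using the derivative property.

f(0) = 5, F(s) = 5/(s+6). L{f'(t)} = s·F(s) - f(0) = 5s/(s+6) - 5 = (5s - 5(s+6))/(s+6) = -30/(s+6)

Final answer: -30/(s+6)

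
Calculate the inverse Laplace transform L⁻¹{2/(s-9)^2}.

L⁻¹{n!/(s-a)^(n+1)} = t^n·e^(at) with n=1, a=9. So L⁻¹{1/(s-9)^2} = t·e^(9t), and L⁻¹{2/(s-9)^2} = (2/1)·t·e^(9t) = 2·t·e^(9t)

Final answer: 2·t·e^(9t)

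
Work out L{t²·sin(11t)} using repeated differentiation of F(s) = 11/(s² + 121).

F(s) = 11/(s² + 121). F'(s) = -22s/(s² + 121)². F''(s) = -22(121 - 3s²)/(s² + 121)³ = (66s² - 2662)/(s² + 121)³. So L{t²·sin(11t)} = (-1)² F''(s) = (66s² - 2662)/(s² + 121)³

Final answer: (66s² - 2662)/(s² + 121)³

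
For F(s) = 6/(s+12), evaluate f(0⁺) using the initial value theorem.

f(0⁺) = lim_{s→∞} s·6/(s+12) = lim_{s→∞} 6s/(s+12) = 6

Final answer: 6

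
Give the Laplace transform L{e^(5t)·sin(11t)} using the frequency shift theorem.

Frequency shift: L{e^(at)f(t)} = F(s-a). L{e^(5t)·sin(11t)} = 11/((s-5)² + 121)

Final answer: 11/((s-5)² + 121)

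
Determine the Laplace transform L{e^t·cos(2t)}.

L{e^(at)·cos(ωt)} = (s-a)/((s-a)² + ω²), so L{e^t·cos(2t)} = (s-1)/((s-1)² + 4)

Final answer: (s-1)/((s-1)² + 4)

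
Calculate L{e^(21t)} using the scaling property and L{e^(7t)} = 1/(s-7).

Using L{f(at)} = (1/a)F(s/a) with a=3 and f(t) = e^(7t): L{e^(21t)} = (1/3) · 1/((s/3)-7) = (1/3) · 3/(s-21) = 1/(s-21)

Final answer: 1/(s-21)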